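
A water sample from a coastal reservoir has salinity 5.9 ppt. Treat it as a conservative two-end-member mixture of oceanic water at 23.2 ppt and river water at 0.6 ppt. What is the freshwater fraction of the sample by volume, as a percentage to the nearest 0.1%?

Let f be the freshwater fraction. Salt balance per unit volume:
f×0.6 + (1−f)×23.2 = 5.9
f = (23.2 − 5.9) / (23.2 − 0.6) = 17.3/22.6 = 0.7655

76.5%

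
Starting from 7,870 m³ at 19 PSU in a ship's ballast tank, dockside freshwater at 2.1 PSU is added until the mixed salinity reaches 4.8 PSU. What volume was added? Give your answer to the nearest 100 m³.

41400 m³

Salt balance: 7,870×19 + V×2.1 = (7,870+V)×4.8
149,530 + 2.1V = 37,776 + 4.8V
111,754 = 2.7V
V = 41,390.37 m³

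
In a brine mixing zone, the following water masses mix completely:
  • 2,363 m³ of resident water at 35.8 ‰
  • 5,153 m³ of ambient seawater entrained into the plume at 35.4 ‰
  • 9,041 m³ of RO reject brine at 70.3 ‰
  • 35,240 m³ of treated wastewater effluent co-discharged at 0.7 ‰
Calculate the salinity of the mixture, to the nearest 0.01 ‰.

17.90 ‰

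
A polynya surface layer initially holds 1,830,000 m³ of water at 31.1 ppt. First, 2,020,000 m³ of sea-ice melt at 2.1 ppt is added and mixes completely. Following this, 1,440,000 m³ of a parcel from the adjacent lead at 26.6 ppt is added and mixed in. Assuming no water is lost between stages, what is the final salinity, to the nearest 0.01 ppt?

18.80 ppt

By conservation of dissolved salt,
Initial salt = 1,830,000×31.1 = 56,913,000
After stage 1: salt = 56,913,000 + 2,020,000×2.1 = 61,155,000; volume = 3,850,000 m³; S = 15.884 ppt
After stage 2: salt = 61,155,000 + 1,440,000×26.6 = 99,459,000; volume = 5,290,000 m³
S = 99,459,000 / 5,290,000 = 18.8013 ppt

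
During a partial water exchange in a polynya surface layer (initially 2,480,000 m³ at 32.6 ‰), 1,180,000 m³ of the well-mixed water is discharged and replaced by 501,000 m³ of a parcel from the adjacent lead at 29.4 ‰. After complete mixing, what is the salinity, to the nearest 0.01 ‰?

Remaining after removal: 1,300,000 m³ at 32.6 ‰ (salt = 42,380,000)
After addition: salt = 42,380,000 + 501,000×29.4 = 57,109,400; volume = 1,801,000 m³
S = 57,109,400 / 1,801,000 = 31.7098 ‰

31.71 ‰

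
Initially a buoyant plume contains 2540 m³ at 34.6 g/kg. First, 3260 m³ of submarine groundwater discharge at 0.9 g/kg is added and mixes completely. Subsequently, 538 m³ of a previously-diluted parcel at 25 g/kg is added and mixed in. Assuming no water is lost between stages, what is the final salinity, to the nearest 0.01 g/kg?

Mass of salt is conserved:
Initial salt = 2,540×34.6 = 87,884
After stage 1: salt = 87,884 + 3,260×0.9 = 90,818; volume = 5,800 m³; S = 15.658 g/kg
After stage 2: salt = 90,818 + 538×25 = 104,268; volume = 6,338 m³
S = 104,268 / 6,338 = 16.4512 g/kg

16.45 g/kg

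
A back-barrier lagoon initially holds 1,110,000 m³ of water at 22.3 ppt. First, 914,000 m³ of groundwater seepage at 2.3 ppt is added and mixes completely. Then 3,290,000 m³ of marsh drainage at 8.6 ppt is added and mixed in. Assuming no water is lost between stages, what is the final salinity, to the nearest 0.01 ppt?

10.38 ppt

By conservation of dissolved salt,
Initial salt = 1,110,000×22.3 = 24,753,000
After stage 1: salt = 24,753,000 + 914,000×2.3 = 26,855,200; volume = 2,024,000 m³; S = 13.268 ppt
After stage 2: salt = 26,855,200 + 3,290,000×8.6 = 55,149,200; volume = 5,314,000 m³
S = 55,149,200 / 5,314,000 = 10.3781 ppt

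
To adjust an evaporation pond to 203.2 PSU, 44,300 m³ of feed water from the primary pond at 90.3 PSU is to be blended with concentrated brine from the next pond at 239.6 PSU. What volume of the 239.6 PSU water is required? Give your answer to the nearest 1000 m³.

137000 m³

Salt balance: 44,300×90.3 + V×239.6 = (44,300+V)×203.2
4,000,290 + 239.6V = 9,001,760 + 203.2V
5,001,470 = 36.4V
V = 137,403.02 m³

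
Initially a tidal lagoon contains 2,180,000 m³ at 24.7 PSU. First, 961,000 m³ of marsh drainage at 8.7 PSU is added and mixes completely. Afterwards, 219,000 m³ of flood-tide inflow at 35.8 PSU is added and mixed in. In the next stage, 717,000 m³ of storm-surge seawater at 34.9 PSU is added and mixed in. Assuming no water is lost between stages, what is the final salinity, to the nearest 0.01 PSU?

Total salt / total volume:
Initial salt = 2,180,000×24.7 = 53,846,000
After stage 1: salt = 53,846,000 + 961,000×8.7 = 62,206,700; volume = 3,141,000 m³; S = 19.805 PSU
After stage 2: salt = 62,206,700 + 219,000×35.8 = 70,046,900; volume = 3,360,000 m³; S = 20.847 PSU
After stage 3: salt = 70,046,900 + 717,000×34.9 = 95,070,200; volume = 4,077,000 m³
S = 95,070,200 / 4,077,000 = 23.3187 PSU

23.32 PSU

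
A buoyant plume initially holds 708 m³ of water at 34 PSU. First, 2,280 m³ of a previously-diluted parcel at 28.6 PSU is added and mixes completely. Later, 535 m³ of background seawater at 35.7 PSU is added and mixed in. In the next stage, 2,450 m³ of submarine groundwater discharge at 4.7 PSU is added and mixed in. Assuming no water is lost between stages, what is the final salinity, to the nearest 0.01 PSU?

Mass of salt is conserved:
Initial salt = 708×34 = 24,072
After stage 1: salt = 24,072 + 2,280×28.6 = 89,280; volume = 2,988 m³; S = 29.88 PSU
After stage 2: salt = 89,280 + 535×35.7 = 108,379.5; volume = 3,523 m³; S = 30.763 PSU
After stage 3: salt = 108,379.5 + 2,450×4.7 = 119,894.5; volume = 5,973 m³
S = 119,894.5 / 5,973 = 20.0727 PSU

20.07 PSU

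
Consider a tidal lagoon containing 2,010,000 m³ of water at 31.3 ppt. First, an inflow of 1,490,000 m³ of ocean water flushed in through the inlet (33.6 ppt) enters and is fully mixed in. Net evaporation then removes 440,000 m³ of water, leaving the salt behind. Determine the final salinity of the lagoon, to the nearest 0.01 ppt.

After mixing: salt = 2,010,000×31.3 + 1,490,000×33.6 = 112,977,000; volume = 3,500,000 m³
After evaporation: salt unchanged = 112,977,000; volume = 3,500,000 − 440,000 = 3,060,000 m³
S = 112,977,000 / 3,060,000 = 36.9206 ppt

36.92 ppt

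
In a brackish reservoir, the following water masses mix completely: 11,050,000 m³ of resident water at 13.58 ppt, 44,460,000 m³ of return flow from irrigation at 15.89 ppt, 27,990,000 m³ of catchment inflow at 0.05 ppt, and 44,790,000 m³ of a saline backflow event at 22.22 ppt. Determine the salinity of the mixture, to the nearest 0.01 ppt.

Total salt / total volume:
salt = 11,050,000×13.58 + 44,460,000×15.89 + 27,990,000×0.05 + 44,790,000×22.22 = 150,059,000 + 706,469,400 + 1,399,500 + 995,233,800 = 1,853,161,700
volume = 11,050,000 + 44,460,000 + 27,990,000 + 44,790,000 = 128,290,000 m³
S = 1,853,161,700 / 128,290,000 = 14.4451 ppt

14.45 ppt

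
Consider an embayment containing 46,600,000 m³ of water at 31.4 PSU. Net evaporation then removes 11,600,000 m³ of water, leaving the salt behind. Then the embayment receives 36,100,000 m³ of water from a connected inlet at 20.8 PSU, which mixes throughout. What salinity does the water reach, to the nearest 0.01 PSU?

31.14 PSU

After evaporation: salt = 46,600,000×31.4 = 1,463,240,000; volume = 46,600,000 − 11,600,000 = 35,000,000 m³
After mixing: salt = 1,463,240,000 + 36,100,000×20.8 = 2,214,120,000; volume = 35,000,000 + 36,100,000 = 71,100,000 m³
S = 2,214,120,000 / 71,100,000 = 31.1409 PSU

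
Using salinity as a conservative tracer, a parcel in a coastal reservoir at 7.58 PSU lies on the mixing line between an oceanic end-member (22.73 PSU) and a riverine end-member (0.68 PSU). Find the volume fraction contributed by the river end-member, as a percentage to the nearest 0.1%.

68.7%

Let f be the freshwater fraction. Salt balance per unit volume:
f×0.68 + (1−f)×22.73 = 7.58
f = (22.73 − 7.58) / (22.73 − 0.68) = 15.15/22.05 = 0.6871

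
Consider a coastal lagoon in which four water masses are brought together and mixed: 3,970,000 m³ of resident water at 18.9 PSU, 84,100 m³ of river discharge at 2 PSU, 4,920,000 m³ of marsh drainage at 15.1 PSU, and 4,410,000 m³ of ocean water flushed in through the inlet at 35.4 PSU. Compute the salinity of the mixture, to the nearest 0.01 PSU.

Conserving salt mass:
salt = 3,970,000×18.9 + 84,100×2 + 4,920,000×15.1 + 4,410,000×35.4 = 75,033,000 + 168,200 + 74,292,000 + 156,114,000 = 305,607,200
volume = 3,970,000 + 84,100 + 4,920,000 + 4,410,000 = 13,384,100 m³
S = 305,607,200 / 13,384,100 = 22.8336 PSU

22.83 PSU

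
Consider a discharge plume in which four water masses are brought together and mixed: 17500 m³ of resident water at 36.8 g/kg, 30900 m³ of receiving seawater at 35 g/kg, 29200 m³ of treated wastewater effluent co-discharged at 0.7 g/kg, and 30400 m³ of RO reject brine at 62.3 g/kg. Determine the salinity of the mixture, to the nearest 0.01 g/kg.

Conserving salt mass:
salt = 17,500×36.8 + 30,900×35 + 29,200×0.7 + 30,400×62.3 = 644,000 + 1,081,500 + 20,440 + 1,893,920 = 3,639,860
volume = 17,500 + 30,900 + 29,200 + 30,400 = 108,000 m³
S = 3,639,860 / 108,000 = 33.7024 g/kg

33.70 g/kg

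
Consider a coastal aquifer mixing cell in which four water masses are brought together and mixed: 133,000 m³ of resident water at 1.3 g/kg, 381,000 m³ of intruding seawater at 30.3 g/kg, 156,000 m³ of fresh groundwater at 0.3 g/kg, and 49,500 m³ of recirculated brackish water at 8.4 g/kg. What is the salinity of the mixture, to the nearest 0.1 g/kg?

16.9 g/kg

Conserving salt mass:
salt = 133,000×1.3 + 381,000×30.3 + 156,000×0.3 + 49,500×8.4 = 172,900 + 11,544,300 + 46,800 + 415,800 = 12,179,800
volume = 133,000 + 381,000 + 156,000 + 49,500 = 719,500 m³
S = 12,179,800 / 719,500 = 16.928 g/kg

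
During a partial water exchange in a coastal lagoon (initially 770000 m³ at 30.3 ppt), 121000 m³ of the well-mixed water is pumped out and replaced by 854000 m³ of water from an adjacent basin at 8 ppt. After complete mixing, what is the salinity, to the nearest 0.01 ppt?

17.63 ppt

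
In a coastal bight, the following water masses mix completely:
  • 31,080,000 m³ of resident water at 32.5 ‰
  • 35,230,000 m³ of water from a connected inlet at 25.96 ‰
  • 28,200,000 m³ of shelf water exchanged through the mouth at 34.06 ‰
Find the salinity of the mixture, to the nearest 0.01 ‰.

Salt balance:
salt = 31,080,000×32.5 + 35,230,000×25.96 + 28,200,000×34.06 = 1,010,100,000 + 914,570,800 + 960,492,000 = 2,885,162,800
volume = 31,080,000 + 35,230,000 + 28,200,000 = 94,510,000 m³
S = 2,885,162,800 / 94,510,000 = 30.5276 ‰

30.53 ‰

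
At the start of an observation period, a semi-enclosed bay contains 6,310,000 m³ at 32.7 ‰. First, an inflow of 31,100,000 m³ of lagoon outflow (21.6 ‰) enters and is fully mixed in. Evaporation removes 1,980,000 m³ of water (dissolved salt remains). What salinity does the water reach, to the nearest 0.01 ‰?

24.78 ‰

After mixing: salt = 6,310,000×32.7 + 31,100,000×21.6 = 878,097,000; volume = 37,410,000 m³
After evaporation: salt unchanged = 878,097,000; volume = 37,410,000 − 1,980,000 = 35,430,000 m³
S = 878,097,000 / 35,430,000 = 24.784 ‰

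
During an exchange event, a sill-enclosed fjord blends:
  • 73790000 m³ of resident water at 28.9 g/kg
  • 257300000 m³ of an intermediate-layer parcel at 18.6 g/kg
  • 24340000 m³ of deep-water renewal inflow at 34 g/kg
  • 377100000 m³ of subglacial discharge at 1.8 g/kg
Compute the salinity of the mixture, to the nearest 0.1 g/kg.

11.5 g/kg

Weighted by volume,
salt = 73,790,000×28.9 + 257,300,000×18.6 + 24,340,000×34 + 377,100,000×1.8 = 2,132,531,000 + 4,785,780,000 + 827,560,000 + 678,780,000 = 8,424,651,000
volume = 73,790,000 + 257,300,000 + 24,340,000 + 377,100,000 = 732,530,000 m³
S = 8,424,651,000 / 732,530,000 = 11.501 g/kg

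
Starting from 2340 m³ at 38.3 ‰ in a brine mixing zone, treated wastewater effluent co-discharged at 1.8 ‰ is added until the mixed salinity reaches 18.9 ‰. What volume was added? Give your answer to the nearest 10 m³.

Salt balance: 2,340×38.3 + V×1.8 = (2,340+V)×18.9
89,622 + 1.8V = 44,226 + 18.9V
45,396 = 17.1V
V = 2,654.74 m³

2650 m³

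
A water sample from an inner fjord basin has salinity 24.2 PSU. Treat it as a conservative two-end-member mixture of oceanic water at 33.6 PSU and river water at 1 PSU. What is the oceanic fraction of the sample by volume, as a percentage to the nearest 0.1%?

71.2%

Let g be the oceanic fraction. Salt balance per unit volume:
g×33.6 + (1−g)×1 = 24.2
g = (24.2 − 1) / (33.6 − 1) = 23.2/32.6 = 0.7117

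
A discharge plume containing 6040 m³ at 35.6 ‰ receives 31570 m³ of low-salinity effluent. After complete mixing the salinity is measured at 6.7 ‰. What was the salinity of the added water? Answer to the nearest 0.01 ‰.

1.17 ‰

Salt balance: 6,040×35.6 + 31,570×S = 37,610×6.7
215,024 + 31,570·S = 251,987
S = (251,987 − 215,024) / 31,570 = 1.1708 ‰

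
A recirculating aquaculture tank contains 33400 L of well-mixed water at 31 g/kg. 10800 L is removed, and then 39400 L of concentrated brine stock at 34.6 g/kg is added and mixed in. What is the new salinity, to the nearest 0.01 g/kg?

Remaining after removal: 22,600 L at 31 g/kg (salt = 700,600)
After addition: salt = 700,600 + 39,400×34.6 = 2,063,840; volume = 62,000 L
S = 2,063,840 / 62,000 = 33.2877 g/kg

33.29 g/kg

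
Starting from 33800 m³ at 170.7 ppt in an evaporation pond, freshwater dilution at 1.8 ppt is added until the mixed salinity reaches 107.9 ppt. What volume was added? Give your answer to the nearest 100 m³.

20000 m³

Salt balance: 33,800×170.7 + V×1.8 = (33,800+V)×107.9
5,769,660 + 1.8V = 3,647,020 + 107.9V
2,122,640 = 106.1V
V = 20,006.03 m³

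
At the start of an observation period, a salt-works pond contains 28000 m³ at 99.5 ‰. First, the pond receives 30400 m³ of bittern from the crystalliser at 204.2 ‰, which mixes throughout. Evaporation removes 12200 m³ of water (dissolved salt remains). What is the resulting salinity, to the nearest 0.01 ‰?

After mixing: salt = 28,000×99.5 + 30,400×204.2 = 8,993,680; volume = 58,400 m³
After evaporation: salt unchanged = 8,993,680; volume = 58,400 − 12,200 = 46,200 m³
S = 8,993,680 / 46,200 = 194.6684 ‰

194.67 ‰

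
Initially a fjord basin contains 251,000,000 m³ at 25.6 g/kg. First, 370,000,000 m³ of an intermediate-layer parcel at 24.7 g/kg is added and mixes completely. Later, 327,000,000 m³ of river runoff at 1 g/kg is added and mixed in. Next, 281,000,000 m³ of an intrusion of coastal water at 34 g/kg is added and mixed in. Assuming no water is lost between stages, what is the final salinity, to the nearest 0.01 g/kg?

20.70 g/kg

By conservation of dissolved salt,
Initial salt = 251,000,000×25.6 = 6,425,600,000
After stage 1: salt = 6,425,600,000 + 370,000,000×24.7 = 15,564,600,000; volume = 621,000,000 m³; S = 25.064 g/kg
After stage 2: salt = 15,564,600,000 + 327,000,000×1 = 15,891,600,000; volume = 948,000,000 m³; S = 16.763 g/kg
After stage 3: salt = 15,891,600,000 + 281,000,000×34 = 25,445,600,000; volume = 1,229,000,000 m³
S = 25,445,600,000 / 1,229,000,000 = 20.7043 g/kg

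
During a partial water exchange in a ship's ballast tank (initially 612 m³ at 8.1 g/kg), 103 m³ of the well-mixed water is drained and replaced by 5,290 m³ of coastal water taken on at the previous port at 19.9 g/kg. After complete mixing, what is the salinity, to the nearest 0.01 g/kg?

Remaining after removal: 509 m³ at 8.1 g/kg (salt = 4,122.9)
After addition: salt = 4,122.9 + 5,290×19.9 = 109,393.9; volume = 5,799 m³
S = 109,393.9 / 5,799 = 18.8643 g/kg

18.86 g/kg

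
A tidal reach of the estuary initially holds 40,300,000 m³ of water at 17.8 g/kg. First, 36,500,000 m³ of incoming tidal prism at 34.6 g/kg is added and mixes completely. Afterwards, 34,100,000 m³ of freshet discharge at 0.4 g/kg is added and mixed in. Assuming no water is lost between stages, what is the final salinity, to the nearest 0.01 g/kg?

Mass of salt is conserved:
Initial salt = 40,300,000×17.8 = 717,340,000
After stage 1: salt = 717,340,000 + 36,500,000×34.6 = 1,980,240,000; volume = 76,800,000 m³; S = 25.784 g/kg
After stage 2: salt = 1,980,240,000 + 34,100,000×0.4 = 1,993,880,000; volume = 110,900,000 m³
S = 1,993,880,000 / 110,900,000 = 17.9791 g/kg

17.98 g/kg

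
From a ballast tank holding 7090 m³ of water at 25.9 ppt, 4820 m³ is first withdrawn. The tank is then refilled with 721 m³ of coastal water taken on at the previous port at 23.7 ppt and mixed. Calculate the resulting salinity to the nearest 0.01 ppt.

Remaining after removal: 2,270 m³ at 25.9 ppt (salt = 58,793)
After addition: salt = 58,793 + 721×23.7 = 75,880.7; volume = 2,991 m³
S = 75,880.7 / 2,991 = 25.3697 ppt

25.37 ppt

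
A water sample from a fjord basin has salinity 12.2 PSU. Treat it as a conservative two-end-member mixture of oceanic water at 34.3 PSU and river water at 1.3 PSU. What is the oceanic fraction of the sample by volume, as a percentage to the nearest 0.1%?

Let g be the oceanic fraction. Salt balance per unit volume:
g×34.3 + (1−g)×1.3 = 12.2
g = (12.2 − 1.3) / (34.3 − 1.3) = 10.9/33 = 0.3303

33.0%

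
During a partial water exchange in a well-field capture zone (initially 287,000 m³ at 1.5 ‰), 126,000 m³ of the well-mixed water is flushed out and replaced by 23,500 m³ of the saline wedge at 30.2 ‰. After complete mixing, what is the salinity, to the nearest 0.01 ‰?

5.16 ‰

Remaining after removal: 161,000 m³ at 1.5 ‰ (salt = 241,500)
After addition: salt = 241,500 + 23,500×30.2 = 951,200; volume = 184,500 m³
S = 951,200 / 184,500 = 5.1556 ‰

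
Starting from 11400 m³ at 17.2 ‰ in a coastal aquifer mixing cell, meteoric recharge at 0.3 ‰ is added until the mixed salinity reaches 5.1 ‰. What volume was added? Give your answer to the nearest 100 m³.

Salt balance: 11,400×17.2 + V×0.3 = (11,400+V)×5.1
196,080 + 0.3V = 58,140 + 5.1V
137,940 = 4.8V
V = 28,737.5 m³

28700 m³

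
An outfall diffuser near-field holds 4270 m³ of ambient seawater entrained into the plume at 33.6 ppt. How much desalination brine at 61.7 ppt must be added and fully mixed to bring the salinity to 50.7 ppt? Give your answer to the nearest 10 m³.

6640 m³

Salt balance: 4,270×33.6 + V×61.7 = (4,270+V)×50.7
143,472 + 61.7V = 216,489 + 50.7V
73,017 = 11V
V = 6,637.91 m³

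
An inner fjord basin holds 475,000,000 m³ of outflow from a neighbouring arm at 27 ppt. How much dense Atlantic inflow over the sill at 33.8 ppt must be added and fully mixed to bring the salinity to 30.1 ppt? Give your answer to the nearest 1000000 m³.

398000000 m³

Salt balance: 475,000,000×27 + V×33.8 = (475,000,000+V)×30.1
12,825,000,000 + 33.8V = 14,297,500,000 + 30.1V
1,472,500,000 = 3.7V
V = 397,972,972.97 m³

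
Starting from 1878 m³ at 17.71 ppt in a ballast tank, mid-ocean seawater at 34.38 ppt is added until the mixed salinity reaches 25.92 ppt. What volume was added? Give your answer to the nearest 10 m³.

1820 m³

Salt balance: 1,878×17.71 + V×34.38 = (1,878+V)×25.92
33,259.38 + 34.38V = 48,677.76 + 25.92V
15,418.38 = 8.46V
V = 1,822.5 m³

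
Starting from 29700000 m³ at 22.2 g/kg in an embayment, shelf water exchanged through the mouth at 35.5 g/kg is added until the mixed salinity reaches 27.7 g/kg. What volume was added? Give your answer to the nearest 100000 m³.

20900000 m³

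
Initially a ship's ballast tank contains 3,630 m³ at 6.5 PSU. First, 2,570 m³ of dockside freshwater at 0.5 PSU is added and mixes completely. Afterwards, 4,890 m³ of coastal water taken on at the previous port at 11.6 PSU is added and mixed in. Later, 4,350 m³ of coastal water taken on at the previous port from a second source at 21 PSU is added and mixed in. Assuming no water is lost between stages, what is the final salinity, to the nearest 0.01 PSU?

Mass of salt is conserved:
Initial salt = 3,630×6.5 = 23,595
After stage 1: salt = 23,595 + 2,570×0.5 = 24,880; volume = 6,200 m³; S = 4.013 PSU
After stage 2: salt = 24,880 + 4,890×11.6 = 81,604; volume = 11,090 m³; S = 7.358 PSU
After stage 3: salt = 81,604 + 4,350×21 = 172,954; volume = 15,440 m³
S = 172,954 / 15,440 = 11.2017 PSU

11.20 PSU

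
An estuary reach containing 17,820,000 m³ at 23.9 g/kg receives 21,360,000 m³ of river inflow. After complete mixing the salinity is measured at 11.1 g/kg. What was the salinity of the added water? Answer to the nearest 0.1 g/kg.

0.4 g/kg

Salt balance: 17,820,000×23.9 + 21,360,000×S = 39,180,000×11.1
425,898,000 + 21,360,000·S = 434,898,000
S = (434,898,000 − 425,898,000) / 21,360,000 = 0.4213 g/kg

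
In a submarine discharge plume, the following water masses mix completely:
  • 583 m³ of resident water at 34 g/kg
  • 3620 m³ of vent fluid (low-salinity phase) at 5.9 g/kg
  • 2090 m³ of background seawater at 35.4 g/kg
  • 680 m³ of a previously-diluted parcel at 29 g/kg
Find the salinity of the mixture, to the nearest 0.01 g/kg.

Conserving salt mass:
salt = 583×34 + 3,620×5.9 + 2,090×35.4 + 680×29 = 19,822 + 21,358 + 73,986 + 19,720 = 134,886
volume = 583 + 3,620 + 2,090 + 680 = 6,973 m³
S = 134,886 / 6,973 = 19.344 g/kg

19.34 g/kg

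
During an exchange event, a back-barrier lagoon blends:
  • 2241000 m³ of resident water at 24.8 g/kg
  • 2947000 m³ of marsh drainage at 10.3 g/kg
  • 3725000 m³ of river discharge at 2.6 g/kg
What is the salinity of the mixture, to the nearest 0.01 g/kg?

Total salt / total volume:
salt = 2,241,000×24.8 + 2,947,000×10.3 + 3,725,000×2.6 = 55,576,800 + 30,354,100 + 9,685,000 = 95,615,900
volume = 2,241,000 + 2,947,000 + 3,725,000 = 8,913,000 m³
S = 95,615,900 / 8,913,000 = 10.7277 g/kg

10.73 g/kg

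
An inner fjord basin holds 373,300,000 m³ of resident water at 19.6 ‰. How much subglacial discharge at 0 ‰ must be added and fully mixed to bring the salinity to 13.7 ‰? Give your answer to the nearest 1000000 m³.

161000000 m³

Salt balance: 373,300,000×19.6 + V×0 = (373,300,000+V)×13.7
7,316,680,000 + 0V = 5,114,210,000 + 13.7V
2,202,470,000 = 13.7V
V = 160,764,233.58 m³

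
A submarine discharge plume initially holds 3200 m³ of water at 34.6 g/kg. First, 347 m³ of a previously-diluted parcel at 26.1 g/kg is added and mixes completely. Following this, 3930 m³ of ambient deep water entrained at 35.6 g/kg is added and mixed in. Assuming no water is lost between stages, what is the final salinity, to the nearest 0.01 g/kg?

34.73 g/kg

Salt balance:
Initial salt = 3,200×34.6 = 110,720
After stage 1: salt = 110,720 + 347×26.1 = 119,776.7; volume = 3,547 m³; S = 33.768 g/kg
After stage 2: salt = 119,776.7 + 3,930×35.6 = 259,684.7; volume = 7,477 m³
S = 259,684.7 / 7,477 = 34.7311 g/kg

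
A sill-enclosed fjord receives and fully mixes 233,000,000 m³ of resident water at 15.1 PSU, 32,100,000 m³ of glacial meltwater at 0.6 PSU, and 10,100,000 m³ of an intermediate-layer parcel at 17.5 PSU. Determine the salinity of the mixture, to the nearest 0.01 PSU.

13.50 PSU

Mass of salt is conserved:
salt = 233,000,000×15.1 + 32,100,000×0.6 + 10,100,000×17.5 = 3,518,300,000 + 19,260,000 + 176,750,000 = 3,714,310,000
volume = 233,000,000 + 32,100,000 + 10,100,000 = 275,200,000 m³
S = 3,714,310,000 / 275,200,000 = 13.4968 PSU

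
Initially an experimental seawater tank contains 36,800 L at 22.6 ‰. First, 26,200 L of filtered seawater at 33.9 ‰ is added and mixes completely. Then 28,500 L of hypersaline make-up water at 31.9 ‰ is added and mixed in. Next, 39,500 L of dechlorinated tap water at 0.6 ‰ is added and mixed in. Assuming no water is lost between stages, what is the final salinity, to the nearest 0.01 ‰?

20.25 ‰

Total salt / total volume:
Initial salt = 36,800×22.6 = 831,680
After stage 1: salt = 831,680 + 26,200×33.9 = 1,719,860; volume = 63,000 L; S = 27.299 ‰
After stage 2: salt = 1,719,860 + 28,500×31.9 = 2,629,010; volume = 91,500 L; S = 28.732 ‰
After stage 3: salt = 2,629,010 + 39,500×0.6 = 2,652,710; volume = 131,000 L
S = 2,652,710 / 131,000 = 20.2497 ‰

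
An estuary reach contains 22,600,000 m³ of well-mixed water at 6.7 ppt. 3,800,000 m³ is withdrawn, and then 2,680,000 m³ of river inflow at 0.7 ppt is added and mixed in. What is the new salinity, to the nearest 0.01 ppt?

Remaining after removal: 18,800,000 m³ at 6.7 ppt (salt = 125,960,000)
After addition: salt = 125,960,000 + 2,680,000×0.7 = 127,836,000; volume = 21,480,000 m³
S = 127,836,000 / 21,480,000 = 5.9514 ppt

5.95 ppt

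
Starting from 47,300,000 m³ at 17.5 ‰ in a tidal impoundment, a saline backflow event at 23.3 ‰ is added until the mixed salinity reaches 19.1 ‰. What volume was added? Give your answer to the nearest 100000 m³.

18000000 m³

Salt balance: 47,300,000×17.5 + V×23.3 = (47,300,000+V)×19.1
827,750,000 + 23.3V = 903,430,000 + 19.1V
75,680,000 = 4.2V
V = 18,019,047.62 m³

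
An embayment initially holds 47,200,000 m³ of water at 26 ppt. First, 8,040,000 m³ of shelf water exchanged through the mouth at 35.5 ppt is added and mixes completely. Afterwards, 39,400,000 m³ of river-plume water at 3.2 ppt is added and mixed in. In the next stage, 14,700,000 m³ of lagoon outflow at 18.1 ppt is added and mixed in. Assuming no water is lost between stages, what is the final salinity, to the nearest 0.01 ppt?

By conservation of dissolved salt,
Initial salt = 47,200,000×26 = 1,227,200,000
After stage 1: salt = 1,227,200,000 + 8,040,000×35.5 = 1,512,620,000; volume = 55,240,000 m³; S = 27.383 ppt
After stage 2: salt = 1,512,620,000 + 39,400,000×3.2 = 1,638,700,000; volume = 94,640,000 m³; S = 17.315 ppt
After stage 3: salt = 1,638,700,000 + 14,700,000×18.1 = 1,904,770,000; volume = 109,340,000 m³
S = 1,904,770,000 / 109,340,000 = 17.4206 ppt

17.42 ppt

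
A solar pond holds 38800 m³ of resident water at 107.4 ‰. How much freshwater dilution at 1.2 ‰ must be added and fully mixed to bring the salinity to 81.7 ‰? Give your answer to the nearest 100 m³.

12400 m³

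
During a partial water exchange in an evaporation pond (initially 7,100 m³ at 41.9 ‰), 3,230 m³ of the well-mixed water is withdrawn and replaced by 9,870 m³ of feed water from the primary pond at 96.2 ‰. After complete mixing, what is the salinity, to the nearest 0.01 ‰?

80.91 ‰

Remaining after removal: 3,870 m³ at 41.9 ‰ (salt = 162,153)
After addition: salt = 162,153 + 9,870×96.2 = 1,111,647; volume = 13,740 m³
S = 1,111,647 / 13,740 = 80.9059 ‰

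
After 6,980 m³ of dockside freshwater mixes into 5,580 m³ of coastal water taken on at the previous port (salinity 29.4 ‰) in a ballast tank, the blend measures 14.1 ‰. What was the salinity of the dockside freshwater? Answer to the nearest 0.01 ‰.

1.87 ‰

Salt balance: 5,580×29.4 + 6,980×S = 12,560×14.1
164,052 + 6,980·S = 177,096
S = (177,096 − 164,052) / 6,980 = 1.8688 ‰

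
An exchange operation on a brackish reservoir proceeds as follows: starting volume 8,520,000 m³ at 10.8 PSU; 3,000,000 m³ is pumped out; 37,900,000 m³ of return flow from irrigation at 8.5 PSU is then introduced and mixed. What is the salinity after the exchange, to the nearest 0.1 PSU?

8.8 PSU

Remaining after removal: 5,520,000 m³ at 10.8 PSU (salt = 59,616,000)
After addition: salt = 59,616,000 + 37,900,000×8.5 = 381,766,000; volume = 43,420,000 m³
S = 381,766,000 / 43,420,000 = 8.7924 PSU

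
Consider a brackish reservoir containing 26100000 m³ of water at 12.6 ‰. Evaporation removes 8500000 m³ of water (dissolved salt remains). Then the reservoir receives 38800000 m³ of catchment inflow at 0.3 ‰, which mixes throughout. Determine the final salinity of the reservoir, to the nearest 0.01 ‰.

6.04 ‰

After evaporation: salt = 26,100,000×12.6 = 328,860,000; volume = 26,100,000 − 8,500,000 = 17,600,000 m³
After mixing: salt = 328,860,000 + 38,800,000×0.3 = 340,500,000; volume = 17,600,000 + 38,800,000 = 56,400,000 m³
S = 340,500,000 / 56,400,000 = 6.0372 ‰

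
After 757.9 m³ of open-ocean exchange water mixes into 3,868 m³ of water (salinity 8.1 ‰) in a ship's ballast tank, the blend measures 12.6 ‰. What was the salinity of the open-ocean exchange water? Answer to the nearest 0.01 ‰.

Salt balance: 3,868×8.1 + 757.9×S = 4,625.9×12.6
31,330.8 + 757.9·S = 58,286.34
S = (58,286.34 − 31,330.8) / 757.9 = 35.5661 ‰

35.57 ‰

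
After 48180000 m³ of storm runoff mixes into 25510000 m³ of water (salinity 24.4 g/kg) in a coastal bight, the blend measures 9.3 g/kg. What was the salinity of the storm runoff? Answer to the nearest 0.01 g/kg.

1.30 g/kg

Salt balance: 25,510,000×24.4 + 48,180,000×S = 73,690,000×9.3
622,444,000 + 48,180,000·S = 685,317,000
S = (685,317,000 − 622,444,000) / 48,180,000 = 1.305 g/kg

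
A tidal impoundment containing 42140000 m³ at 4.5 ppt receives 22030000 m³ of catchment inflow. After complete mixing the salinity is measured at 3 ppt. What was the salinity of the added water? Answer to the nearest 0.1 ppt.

0.1 ppt

Salt balance: 42,140,000×4.5 + 22,030,000×S = 64,170,000×3
189,630,000 + 22,030,000·S = 192,510,000
S = (192,510,000 − 189,630,000) / 22,030,000 = 0.1307 ppt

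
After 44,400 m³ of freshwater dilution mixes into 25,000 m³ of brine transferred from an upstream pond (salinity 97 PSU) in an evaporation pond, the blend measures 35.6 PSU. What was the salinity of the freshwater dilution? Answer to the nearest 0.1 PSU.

1.0 PSU

Salt balance: 25,000×97 + 44,400×S = 69,400×35.6
2,425,000 + 44,400·S = 2,470,640
S = (2,470,640 − 2,425,000) / 44,400 = 1.0279 PSU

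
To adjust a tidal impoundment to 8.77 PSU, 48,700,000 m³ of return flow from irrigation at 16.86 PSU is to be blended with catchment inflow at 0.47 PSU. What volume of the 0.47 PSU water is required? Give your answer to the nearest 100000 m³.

47500000 m³

Salt balance: 48,700,000×16.86 + V×0.47 = (48,700,000+V)×8.77
821,082,000 + 0.47V = 427,099,000 + 8.77V
393,983,000 = 8.3V
V = 47,467,831.33 m³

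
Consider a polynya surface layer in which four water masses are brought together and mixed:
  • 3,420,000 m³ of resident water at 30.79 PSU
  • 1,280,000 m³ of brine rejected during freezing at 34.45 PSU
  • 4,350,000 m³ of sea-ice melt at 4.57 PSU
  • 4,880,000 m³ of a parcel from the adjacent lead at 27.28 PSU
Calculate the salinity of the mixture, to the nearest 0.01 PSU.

Conserving salt mass:
salt = 3,420,000×30.79 + 1,280,000×34.45 + 4,350,000×4.57 + 4,880,000×27.28 = 105,301,800 + 44,096,000 + 19,879,500 + 133,126,400 = 302,403,700
volume = 3,420,000 + 1,280,000 + 4,350,000 + 4,880,000 = 13,930,000 m³
S = 302,403,700 / 13,930,000 = 21.7088 PSU

21.71 PSU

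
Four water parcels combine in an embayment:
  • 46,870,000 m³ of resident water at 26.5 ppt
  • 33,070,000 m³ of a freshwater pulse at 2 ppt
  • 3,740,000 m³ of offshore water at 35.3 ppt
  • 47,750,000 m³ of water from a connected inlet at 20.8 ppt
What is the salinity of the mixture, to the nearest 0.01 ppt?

Mass of salt is conserved:
salt = 46,870,000×26.5 + 33,070,000×2 + 3,740,000×35.3 + 47,750,000×20.8 = 1,242,055,000 + 66,140,000 + 132,022,000 + 993,200,000 = 2,433,417,000
volume = 46,870,000 + 33,070,000 + 3,740,000 + 47,750,000 = 131,430,000 m³
S = 2,433,417,000 / 131,430,000 = 18.5149 ppt

18.51 ppt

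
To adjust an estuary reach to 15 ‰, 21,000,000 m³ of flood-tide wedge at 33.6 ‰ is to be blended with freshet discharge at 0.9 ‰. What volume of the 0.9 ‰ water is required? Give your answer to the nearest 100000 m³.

27700000 m³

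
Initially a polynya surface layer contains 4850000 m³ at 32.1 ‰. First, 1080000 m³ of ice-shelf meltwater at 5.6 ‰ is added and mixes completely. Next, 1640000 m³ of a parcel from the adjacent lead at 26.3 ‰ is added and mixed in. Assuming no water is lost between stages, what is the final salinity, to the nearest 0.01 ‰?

27.06 ‰

Mass of salt is conserved:
Initial salt = 4,850,000×32.1 = 155,685,000
After stage 1: salt = 155,685,000 + 1,080,000×5.6 = 161,733,000; volume = 5,930,000 m³; S = 27.274 ‰
After stage 2: salt = 161,733,000 + 1,640,000×26.3 = 204,865,000; volume = 7,570,000 m³
S = 204,865,000 / 7,570,000 = 27.0627 ‰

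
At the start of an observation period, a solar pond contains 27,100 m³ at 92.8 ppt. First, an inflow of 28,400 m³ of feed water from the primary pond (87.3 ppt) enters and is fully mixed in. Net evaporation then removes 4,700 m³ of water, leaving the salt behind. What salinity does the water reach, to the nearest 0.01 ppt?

98.31 ppt

After mixing: salt = 27,100×92.8 + 28,400×87.3 = 4,994,200; volume = 55,500 m³
After evaporation: salt unchanged = 4,994,200; volume = 55,500 − 4,700 = 50,800 m³
S = 4,994,200 / 50,800 = 98.311 ppt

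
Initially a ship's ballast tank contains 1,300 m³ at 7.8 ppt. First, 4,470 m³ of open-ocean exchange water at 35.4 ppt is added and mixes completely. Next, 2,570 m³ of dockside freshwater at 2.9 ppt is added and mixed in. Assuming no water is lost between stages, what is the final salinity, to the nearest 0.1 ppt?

21.1 ppt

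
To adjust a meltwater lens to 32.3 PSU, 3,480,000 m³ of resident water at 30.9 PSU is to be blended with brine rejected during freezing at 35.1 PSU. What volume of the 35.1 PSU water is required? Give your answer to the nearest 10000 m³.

1740000 m³

Salt balance: 3,480,000×30.9 + V×35.1 = (3,480,000+V)×32.3
107,532,000 + 35.1V = 112,404,000 + 32.3V
4,872,000 = 2.8V
V = 1,740,000 m³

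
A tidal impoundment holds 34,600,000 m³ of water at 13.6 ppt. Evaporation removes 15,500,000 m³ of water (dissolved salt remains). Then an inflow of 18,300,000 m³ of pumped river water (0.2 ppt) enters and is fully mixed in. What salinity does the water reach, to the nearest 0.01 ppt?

After evaporation: salt = 34,600,000×13.6 = 470,560,000; volume = 34,600,000 − 15,500,000 = 19,100,000 m³
After mixing: salt = 470,560,000 + 18,300,000×0.2 = 474,220,000; volume = 19,100,000 + 18,300,000 = 37,400,000 m³
S = 474,220,000 / 37,400,000 = 12.6797 ppt

12.68 ppt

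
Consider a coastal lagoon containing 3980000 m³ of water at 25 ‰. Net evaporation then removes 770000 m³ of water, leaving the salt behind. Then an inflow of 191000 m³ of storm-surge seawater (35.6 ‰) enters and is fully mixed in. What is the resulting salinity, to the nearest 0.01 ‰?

31.26 ‰

After evaporation: salt = 3,980,000×25 = 99,500,000; volume = 3,980,000 − 770,000 = 3,210,000 m³
After mixing: salt = 99,500,000 + 191,000×35.6 = 106,299,600; volume = 3,210,000 + 191,000 = 3,401,000 m³
S = 106,299,600 / 3,401,000 = 31.2554 ‰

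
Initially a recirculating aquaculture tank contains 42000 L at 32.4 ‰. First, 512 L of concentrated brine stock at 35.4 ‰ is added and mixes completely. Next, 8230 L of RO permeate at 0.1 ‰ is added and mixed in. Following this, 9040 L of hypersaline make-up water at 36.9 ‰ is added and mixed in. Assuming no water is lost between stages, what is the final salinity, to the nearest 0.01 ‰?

Conserving salt mass:
Initial salt = 42,000×32.4 = 1,360,800
After stage 1: salt = 1,360,800 + 512×35.4 = 1,378,924.8; volume = 42,512 L; S = 32.436 ‰
After stage 2: salt = 1,378,924.8 + 8,230×0.1 = 1,379,747.8; volume = 50,742 L; S = 27.191 ‰
After stage 3: salt = 1,379,747.8 + 9,040×36.9 = 1,713,323.8; volume = 59,782 L
S = 1,713,323.8 / 59,782 = 28.6595 ‰

28.66 ‰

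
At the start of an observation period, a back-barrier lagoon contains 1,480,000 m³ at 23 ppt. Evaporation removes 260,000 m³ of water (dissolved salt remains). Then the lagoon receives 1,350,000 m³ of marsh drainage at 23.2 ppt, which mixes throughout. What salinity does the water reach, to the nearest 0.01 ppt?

After evaporation: salt = 1,480,000×23 = 34,040,000; volume = 1,480,000 − 260,000 = 1,220,000 m³
After mixing: salt = 34,040,000 + 1,350,000×23.2 = 65,360,000; volume = 1,220,000 + 1,350,000 = 2,570,000 m³
S = 65,360,000 / 2,570,000 = 25.4319 ppt

25.43 ppt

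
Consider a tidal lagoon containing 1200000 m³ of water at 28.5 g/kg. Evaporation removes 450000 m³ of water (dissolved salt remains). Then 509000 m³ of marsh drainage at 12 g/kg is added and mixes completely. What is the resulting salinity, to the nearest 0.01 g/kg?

32.02 g/kg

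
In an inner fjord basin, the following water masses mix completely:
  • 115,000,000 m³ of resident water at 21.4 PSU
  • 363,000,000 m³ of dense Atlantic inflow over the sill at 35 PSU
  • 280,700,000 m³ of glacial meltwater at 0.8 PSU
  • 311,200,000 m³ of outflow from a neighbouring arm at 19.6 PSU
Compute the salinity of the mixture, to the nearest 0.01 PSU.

By conservation of dissolved salt,
salt = 115,000,000×21.4 + 363,000,000×35 + 280,700,000×0.8 + 311,200,000×19.6 = 2,461,000,000 + 12,705,000,000 + 224,560,000 + 6,099,520,000 = 21,490,080,000
volume = 115,000,000 + 363,000,000 + 280,700,000 + 311,200,000 = 1,069,900,000 m³
S = 21,490,080,000 / 1,069,900,000 = 20.0861 PSU

20.09 PSU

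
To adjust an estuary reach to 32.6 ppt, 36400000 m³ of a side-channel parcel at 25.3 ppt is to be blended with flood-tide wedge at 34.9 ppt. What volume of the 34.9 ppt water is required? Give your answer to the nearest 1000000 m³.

116000000 m³

Salt balance: 36,400,000×25.3 + V×34.9 = (36,400,000+V)×32.6
920,920,000 + 34.9V = 1,186,640,000 + 32.6V
265,720,000 = 2.3V
V = 115,530,434.78 m³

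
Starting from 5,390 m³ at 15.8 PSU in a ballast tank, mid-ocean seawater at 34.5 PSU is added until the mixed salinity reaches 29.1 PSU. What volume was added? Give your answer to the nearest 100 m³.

Salt balance: 5,390×15.8 + V×34.5 = (5,390+V)×29.1
85,162 + 34.5V = 156,849 + 29.1V
71,687 = 5.4V
V = 13,275.37 m³

13300 m³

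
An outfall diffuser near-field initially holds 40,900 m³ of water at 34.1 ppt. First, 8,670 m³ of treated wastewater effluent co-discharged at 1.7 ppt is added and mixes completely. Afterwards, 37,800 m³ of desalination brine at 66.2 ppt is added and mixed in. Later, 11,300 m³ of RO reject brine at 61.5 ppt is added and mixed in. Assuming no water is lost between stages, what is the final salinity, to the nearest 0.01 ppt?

Salt balance:
Initial salt = 40,900×34.1 = 1,394,690
After stage 1: salt = 1,394,690 + 8,670×1.7 = 1,409,429; volume = 49,570 m³; S = 28.433 ppt
After stage 2: salt = 1,409,429 + 37,800×66.2 = 3,911,789; volume = 87,370 m³; S = 44.773 ppt
After stage 3: salt = 3,911,789 + 11,300×61.5 = 4,606,739; volume = 98,670 m³
S = 4,606,739 / 98,670 = 46.6883 ppt

46.69 ppt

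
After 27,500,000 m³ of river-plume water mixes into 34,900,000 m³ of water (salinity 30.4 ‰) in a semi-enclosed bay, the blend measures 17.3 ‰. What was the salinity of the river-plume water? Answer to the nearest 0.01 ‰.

0.67 ‰

Salt balance: 34,900,000×30.4 + 27,500,000×S = 62,400,000×17.3
1,060,960,000 + 27,500,000·S = 1,079,520,000
S = (1,079,520,000 − 1,060,960,000) / 27,500,000 = 0.6749 ‰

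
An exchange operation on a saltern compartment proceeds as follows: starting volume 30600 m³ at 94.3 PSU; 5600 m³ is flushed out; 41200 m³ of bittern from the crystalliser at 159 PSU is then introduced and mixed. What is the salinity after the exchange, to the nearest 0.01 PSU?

134.57 PSU

Remaining after removal: 25,000 m³ at 94.3 PSU (salt = 2,357,500)
After addition: salt = 2,357,500 + 41,200×159 = 8,908,300; volume = 66,200 m³
S = 8,908,300 / 66,200 = 134.5665 PSU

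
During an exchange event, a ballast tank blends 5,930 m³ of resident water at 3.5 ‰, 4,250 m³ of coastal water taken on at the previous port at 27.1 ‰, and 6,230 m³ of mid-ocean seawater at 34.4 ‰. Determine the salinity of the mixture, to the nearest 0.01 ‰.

21.34 ‰

Salt balance:
salt = 5,930×3.5 + 4,250×27.1 + 6,230×34.4 = 20,755 + 115,175 + 214,312 = 350,242
volume = 5,930 + 4,250 + 6,230 = 16,410 m³
S = 350,242 / 16,410 = 21.3432 ‰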